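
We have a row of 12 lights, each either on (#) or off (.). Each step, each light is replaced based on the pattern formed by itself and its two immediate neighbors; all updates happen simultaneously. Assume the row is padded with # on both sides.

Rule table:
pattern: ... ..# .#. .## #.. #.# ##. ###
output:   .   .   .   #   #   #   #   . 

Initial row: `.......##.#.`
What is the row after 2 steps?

#......###.#
##.....#.###

##.....#.###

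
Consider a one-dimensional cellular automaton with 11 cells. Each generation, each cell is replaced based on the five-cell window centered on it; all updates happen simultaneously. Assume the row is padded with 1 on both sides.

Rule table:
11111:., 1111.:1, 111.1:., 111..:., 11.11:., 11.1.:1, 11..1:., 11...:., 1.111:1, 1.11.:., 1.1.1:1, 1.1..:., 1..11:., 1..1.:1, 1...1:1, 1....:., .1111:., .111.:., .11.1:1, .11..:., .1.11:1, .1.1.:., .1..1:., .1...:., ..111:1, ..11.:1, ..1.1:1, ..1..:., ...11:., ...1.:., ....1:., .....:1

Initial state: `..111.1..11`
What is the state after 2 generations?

generation 1: ..1..1...1.
generation 2: .1..1..1.11

.1..1..1.11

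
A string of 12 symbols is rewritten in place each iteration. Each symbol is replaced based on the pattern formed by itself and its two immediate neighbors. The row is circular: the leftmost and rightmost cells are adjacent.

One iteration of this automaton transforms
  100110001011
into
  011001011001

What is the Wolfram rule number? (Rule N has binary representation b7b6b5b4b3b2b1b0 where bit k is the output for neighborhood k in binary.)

position 11: 111 → 1  (bit 7 = 1)
position 0: 110 → 0  (bit 6 = 0)
position 9: 101 → 0  (bit 5 = 0)
position 1: 100 → 1  (bit 4 = 1)
position 3: 011 → 0  (bit 3 = 0)
position 8: 010 → 1  (bit 2 = 1)
position 2: 001 → 1  (bit 1 = 1)
position 6: 000 → 0  (bit 0 = 0)
bits b7..b0 = 10010110 = 150

150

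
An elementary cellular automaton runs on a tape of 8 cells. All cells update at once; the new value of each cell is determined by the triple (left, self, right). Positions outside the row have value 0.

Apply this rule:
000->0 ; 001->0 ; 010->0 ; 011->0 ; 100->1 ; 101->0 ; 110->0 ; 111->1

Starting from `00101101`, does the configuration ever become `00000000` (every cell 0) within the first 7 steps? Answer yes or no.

yes

00000000
all cells are 0 at step 1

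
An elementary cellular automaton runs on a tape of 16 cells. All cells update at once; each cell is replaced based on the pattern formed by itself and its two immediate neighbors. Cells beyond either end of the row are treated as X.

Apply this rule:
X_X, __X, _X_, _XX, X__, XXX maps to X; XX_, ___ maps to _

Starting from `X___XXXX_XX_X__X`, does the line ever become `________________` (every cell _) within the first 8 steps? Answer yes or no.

no

step 1: _X_XXXX_XX_XXXXX
step 2: XXXXXX_XX_XXXXXX
step 3: XXXXX_XX_XXXXXXX
step 4: XXXX_XX_XXXXXXXX
step 5: XXX_XX_XXXXXXXXX
step 6: XX_XX_XXXXXXXXXX
step 7: X_XX_XXXXXXXXXXX
step 8: _XX_XXXXXXXXXXXX
step 8 is _XX_XXXXXXXXXXXX, still not uniform _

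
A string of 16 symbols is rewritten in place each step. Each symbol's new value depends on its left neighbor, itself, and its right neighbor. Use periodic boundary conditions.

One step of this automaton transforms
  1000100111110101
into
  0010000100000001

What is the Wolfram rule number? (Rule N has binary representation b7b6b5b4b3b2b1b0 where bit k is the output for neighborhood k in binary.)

9

position 8: 111 → 0  (bit 7 = 0)
position 0: 110 → 0  (bit 6 = 0)
position 12: 101 → 0  (bit 5 = 0)
position 1: 100 → 0  (bit 4 = 0)
position 7: 011 → 1  (bit 3 = 1)
position 4: 010 → 0  (bit 2 = 0)
position 3: 001 → 0  (bit 1 = 0)
position 2: 000 → 1  (bit 0 = 1)
bits b7..b0 = 00001001 = 9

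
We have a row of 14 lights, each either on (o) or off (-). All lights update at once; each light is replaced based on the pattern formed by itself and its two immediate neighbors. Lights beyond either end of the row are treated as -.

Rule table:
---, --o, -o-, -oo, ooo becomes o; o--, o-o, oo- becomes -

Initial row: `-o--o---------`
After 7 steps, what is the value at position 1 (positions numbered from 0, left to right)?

step 1: oo-oo-oooooooo
step 2: o--o--ooooooo-
step 3: o-oo-ooooooo--
step 4: o-o--oooooo--o
step 5: o-o-oooooo--oo
step 6: o-o-ooooo--oo-
step 7: o-o-oooo--oo--
position 1 holds -

-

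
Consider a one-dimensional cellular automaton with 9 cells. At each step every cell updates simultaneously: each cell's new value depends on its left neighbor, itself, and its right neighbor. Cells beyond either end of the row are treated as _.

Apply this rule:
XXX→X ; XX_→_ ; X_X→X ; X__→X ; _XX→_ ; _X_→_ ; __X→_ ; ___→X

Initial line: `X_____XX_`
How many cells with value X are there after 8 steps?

3

_XXXX___X
__XX_XX__
X___X__XX
_XX__X___
___X__XXX
XX__X__X_
__X__X__X
X__X__X__
count of X: 3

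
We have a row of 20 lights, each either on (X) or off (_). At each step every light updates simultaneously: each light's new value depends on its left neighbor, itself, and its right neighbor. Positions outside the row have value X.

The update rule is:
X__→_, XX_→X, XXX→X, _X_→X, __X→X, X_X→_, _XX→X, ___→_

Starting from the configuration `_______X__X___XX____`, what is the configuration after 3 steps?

____XXXX_XX_XXXX_XXX

______XX_XX__XXX___X
_____XXX_XX_XXXX__XX
____XXXX_XX_XXXX_XXX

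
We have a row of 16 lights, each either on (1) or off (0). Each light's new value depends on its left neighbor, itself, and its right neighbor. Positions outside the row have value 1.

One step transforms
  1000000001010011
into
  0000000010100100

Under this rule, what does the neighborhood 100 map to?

0

At position 1 the neighborhood is 100; the next row has 0 there.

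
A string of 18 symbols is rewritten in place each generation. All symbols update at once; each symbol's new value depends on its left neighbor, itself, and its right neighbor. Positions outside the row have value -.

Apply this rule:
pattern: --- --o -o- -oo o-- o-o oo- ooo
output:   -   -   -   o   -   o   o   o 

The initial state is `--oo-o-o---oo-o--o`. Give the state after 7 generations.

--oooo-----ooo----

generation 1: --ooo-o----ooo----
generation 2: --oooo-----ooo----
generation 3: --oooo-----ooo----  (fixed point — unchanged through generation 7)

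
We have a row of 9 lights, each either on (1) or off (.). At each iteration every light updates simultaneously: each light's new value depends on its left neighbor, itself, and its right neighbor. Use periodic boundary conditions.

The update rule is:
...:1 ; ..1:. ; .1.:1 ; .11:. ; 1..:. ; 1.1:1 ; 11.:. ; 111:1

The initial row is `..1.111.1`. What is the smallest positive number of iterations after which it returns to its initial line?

7

..11.1.11
....111..
111..1..1
11...1...
...1.1.1.
11.11111.
..1.111.1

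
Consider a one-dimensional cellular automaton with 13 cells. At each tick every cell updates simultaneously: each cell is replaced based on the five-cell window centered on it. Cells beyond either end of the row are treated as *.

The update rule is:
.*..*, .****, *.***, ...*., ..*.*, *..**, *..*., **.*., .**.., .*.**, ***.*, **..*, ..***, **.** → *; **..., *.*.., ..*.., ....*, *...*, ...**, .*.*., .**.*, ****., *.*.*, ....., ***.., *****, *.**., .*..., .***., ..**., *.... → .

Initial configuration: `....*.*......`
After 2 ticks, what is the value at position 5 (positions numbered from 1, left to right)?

*

tick 1: ...**........
tick 2: ....*........
position 5 holds *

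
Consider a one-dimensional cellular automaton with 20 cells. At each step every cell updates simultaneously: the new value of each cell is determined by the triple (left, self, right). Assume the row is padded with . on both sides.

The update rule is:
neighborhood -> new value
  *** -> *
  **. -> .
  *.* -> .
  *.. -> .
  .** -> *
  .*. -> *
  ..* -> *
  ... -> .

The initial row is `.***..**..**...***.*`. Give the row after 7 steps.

***..**..**...***..*
**..**..**...***..**
*..**..**...***..**.
*.**..**...***..**..
*.*..**...***..**...
*.*.**...***..**....
*.*.*...***..**.....

*.*.*...***..**.....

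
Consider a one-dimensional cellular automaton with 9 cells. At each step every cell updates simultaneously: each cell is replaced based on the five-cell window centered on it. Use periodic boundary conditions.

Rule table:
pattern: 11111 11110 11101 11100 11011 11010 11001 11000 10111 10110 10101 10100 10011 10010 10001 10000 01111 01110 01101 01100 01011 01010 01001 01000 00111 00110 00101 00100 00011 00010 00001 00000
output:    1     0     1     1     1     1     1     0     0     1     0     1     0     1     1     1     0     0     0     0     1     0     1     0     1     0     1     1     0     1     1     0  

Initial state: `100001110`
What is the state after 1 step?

101101011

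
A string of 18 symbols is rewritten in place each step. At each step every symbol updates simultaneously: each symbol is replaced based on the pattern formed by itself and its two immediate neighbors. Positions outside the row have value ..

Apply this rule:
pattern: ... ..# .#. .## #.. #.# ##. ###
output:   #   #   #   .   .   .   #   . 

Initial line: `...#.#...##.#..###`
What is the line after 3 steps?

####.#.##.#.#.#..#
...#.#..#.#.#.#.##
####.#.##.#.#.#..#

####.#.##.#.#.#..#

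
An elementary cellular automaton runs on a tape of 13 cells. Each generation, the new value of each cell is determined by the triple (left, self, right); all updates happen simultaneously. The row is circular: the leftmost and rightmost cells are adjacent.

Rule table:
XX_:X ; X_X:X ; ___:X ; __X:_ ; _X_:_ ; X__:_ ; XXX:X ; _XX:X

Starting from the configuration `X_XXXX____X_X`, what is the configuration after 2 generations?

XXXXXXXXX__XX

XXXXXX_XX__XX
XXXXXXXXX__XX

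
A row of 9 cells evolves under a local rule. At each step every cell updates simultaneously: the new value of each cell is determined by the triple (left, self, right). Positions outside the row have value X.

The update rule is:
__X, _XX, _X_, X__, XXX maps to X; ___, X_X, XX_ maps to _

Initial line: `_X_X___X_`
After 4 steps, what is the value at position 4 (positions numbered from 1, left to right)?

step 1: _X_XX_XX_
step 2: _X_X__X__
step 3: _X_XXXXXX
step 4: _X_XXXXXX
position 4 holds X

X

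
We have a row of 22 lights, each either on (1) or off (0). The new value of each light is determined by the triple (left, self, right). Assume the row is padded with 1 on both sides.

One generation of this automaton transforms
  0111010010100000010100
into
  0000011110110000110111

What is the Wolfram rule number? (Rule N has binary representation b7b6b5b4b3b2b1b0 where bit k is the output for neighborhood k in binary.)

22

position 2: 111 → 0  (bit 7 = 0)
position 3: 110 → 0  (bit 6 = 0)
position 0: 101 → 0  (bit 5 = 0)
position 6: 100 → 1  (bit 4 = 1)
position 1: 011 → 0  (bit 3 = 0)
position 5: 010 → 1  (bit 2 = 1)
position 7: 001 → 1  (bit 1 = 1)
position 12: 000 → 0  (bit 0 = 0)
bits b7..b0 = 00010110 = 22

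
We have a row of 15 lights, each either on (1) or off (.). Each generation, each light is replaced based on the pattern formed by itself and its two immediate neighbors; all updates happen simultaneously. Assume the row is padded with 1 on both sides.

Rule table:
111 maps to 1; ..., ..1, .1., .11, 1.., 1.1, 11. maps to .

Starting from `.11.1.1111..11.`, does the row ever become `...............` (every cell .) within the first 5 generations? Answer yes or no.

yes

.......11......
...............
all cells are . at generation 2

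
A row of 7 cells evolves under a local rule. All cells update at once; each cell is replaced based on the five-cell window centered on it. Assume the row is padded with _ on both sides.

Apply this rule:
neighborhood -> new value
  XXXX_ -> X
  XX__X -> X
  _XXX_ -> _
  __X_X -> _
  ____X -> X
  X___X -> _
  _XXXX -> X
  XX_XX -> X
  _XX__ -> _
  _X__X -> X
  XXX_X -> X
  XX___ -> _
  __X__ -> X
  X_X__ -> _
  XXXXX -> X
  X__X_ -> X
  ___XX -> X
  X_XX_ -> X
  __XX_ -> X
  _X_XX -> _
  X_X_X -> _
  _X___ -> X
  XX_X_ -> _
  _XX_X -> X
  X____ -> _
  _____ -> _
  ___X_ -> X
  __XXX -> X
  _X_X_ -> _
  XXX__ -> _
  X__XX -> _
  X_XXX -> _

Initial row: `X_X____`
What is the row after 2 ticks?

___X___
_XXXX__

_XXXX__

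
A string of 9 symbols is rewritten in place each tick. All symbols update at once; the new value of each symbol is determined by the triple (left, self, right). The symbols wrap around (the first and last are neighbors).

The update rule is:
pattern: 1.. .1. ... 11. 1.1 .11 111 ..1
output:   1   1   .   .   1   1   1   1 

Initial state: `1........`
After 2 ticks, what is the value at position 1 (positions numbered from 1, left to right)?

11......1
1.1....11
position 1 holds 1

1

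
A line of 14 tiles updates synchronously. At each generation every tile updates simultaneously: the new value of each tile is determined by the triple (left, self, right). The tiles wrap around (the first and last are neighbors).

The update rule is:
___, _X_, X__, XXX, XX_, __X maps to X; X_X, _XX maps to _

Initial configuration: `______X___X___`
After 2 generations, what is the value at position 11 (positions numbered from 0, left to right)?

XXXXXXXXXXXXXX
XXXXXXXXXXXXXX
position 11 holds X

X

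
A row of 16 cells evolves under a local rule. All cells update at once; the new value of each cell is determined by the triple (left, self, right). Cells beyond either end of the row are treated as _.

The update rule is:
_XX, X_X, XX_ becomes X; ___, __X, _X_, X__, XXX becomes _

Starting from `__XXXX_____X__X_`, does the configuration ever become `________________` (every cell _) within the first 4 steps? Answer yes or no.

__X__X__________
________________
all cells are _ at step 2

yes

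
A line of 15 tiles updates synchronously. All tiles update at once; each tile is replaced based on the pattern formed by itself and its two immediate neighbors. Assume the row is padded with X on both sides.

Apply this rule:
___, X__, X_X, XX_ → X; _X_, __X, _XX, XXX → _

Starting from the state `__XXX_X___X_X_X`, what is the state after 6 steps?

X___XX_XX__X_X_
XXX__XX_XX__X_X
__XX__XX_XX__X_
X__XX__XX_XX__X
XX__XX__XX_XX__
_XX__XX__XX_XX_

_XX__XX__XX_XX_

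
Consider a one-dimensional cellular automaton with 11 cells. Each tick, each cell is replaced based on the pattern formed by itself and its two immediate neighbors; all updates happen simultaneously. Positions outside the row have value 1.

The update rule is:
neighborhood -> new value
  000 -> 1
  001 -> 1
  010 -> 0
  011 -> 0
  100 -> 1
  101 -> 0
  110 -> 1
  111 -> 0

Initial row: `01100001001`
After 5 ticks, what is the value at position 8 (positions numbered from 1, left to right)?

1

00111110110
11000010010
01111101100
00000100111
11111011000
position 8 holds 1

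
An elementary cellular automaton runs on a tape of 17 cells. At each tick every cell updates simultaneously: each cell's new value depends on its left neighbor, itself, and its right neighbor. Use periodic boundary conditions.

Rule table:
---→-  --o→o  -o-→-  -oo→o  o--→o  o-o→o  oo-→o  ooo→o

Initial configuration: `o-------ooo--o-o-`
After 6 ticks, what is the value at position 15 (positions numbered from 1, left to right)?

o

-o-----oooooo-o-o
o-o---oooooooo-o-
-o-o-oooooooooo-o
o-o-oooooooooooo-
-o-oooooooooooooo
o-ooooooooooooooo
position 15 holds o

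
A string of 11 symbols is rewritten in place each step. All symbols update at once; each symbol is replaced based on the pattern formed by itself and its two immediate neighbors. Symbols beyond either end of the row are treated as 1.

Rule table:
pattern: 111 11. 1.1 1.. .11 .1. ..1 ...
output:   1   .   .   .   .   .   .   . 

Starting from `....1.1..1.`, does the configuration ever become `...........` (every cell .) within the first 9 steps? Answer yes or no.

yes

...........
all cells are . at step 1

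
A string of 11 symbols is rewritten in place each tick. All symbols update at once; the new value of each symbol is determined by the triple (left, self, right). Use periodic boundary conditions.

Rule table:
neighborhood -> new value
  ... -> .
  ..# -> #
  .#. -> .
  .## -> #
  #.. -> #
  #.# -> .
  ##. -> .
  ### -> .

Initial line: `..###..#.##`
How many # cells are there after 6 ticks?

###..##..#.
#..###.##..
.###...#.##
.#..#.#..#.
#.##...##.#
..#.#.##..#
count of #: 5

5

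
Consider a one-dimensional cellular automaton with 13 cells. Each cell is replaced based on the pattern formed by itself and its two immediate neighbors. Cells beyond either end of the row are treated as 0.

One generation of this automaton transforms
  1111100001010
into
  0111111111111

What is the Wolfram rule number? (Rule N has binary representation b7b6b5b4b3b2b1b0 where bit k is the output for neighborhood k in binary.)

247

position 1: 111 → 1  (bit 7 = 1)
position 4: 110 → 1  (bit 6 = 1)
position 10: 101 → 1  (bit 5 = 1)
position 5: 100 → 1  (bit 4 = 1)
position 0: 011 → 0  (bit 3 = 0)
position 9: 010 → 1  (bit 2 = 1)
position 8: 001 → 1  (bit 1 = 1)
position 6: 000 → 1  (bit 0 = 1)
bits b7..b0 = 11110111 = 247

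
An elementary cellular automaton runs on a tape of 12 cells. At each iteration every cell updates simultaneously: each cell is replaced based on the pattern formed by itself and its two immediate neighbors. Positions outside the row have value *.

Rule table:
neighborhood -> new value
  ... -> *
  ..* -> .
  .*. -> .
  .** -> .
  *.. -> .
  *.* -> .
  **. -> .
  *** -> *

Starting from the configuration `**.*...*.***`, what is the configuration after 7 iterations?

.**********.

*....*....**
..**...**..*
.....*......
.***...****.
..*..*..**..
............
.**********.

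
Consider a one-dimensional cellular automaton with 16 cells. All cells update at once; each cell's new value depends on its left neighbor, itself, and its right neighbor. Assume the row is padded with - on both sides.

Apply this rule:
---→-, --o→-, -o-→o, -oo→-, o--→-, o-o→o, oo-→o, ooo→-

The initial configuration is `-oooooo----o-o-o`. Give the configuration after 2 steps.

------o----ooooo
------o--------o

------o--------o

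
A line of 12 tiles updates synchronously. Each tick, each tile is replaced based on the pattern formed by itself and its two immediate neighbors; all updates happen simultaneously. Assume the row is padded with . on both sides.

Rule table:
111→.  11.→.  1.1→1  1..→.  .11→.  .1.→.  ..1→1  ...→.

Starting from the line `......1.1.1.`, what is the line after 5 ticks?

.....1.1.1..
....1.1.1...
...1.1.1....
..1.1.1.....
.1.1.1......

.1.1.1......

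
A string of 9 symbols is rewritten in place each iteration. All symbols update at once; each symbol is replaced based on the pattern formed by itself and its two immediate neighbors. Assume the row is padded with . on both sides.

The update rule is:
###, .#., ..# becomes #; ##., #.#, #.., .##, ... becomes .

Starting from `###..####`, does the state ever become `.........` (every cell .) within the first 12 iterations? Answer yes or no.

iteration 1: .#..#.##.
iteration 2: ##.##....
iteration 3: .........
all cells are . at iteration 3

yes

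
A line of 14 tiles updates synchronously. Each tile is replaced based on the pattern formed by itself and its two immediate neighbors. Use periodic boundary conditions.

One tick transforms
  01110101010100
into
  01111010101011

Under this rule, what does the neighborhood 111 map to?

1

At position 2 the neighborhood is 111; the next row has 1 there.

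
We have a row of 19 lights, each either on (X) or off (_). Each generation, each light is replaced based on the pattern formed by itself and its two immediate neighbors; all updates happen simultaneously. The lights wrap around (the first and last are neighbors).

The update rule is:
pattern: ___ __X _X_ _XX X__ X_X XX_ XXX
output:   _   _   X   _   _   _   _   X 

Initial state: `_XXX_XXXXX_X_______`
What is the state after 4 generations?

__X____X___X_______

__X___XXX__X_______
__X____X___X_______
__X____X___X_______  (fixed point — unchanged through generation 4)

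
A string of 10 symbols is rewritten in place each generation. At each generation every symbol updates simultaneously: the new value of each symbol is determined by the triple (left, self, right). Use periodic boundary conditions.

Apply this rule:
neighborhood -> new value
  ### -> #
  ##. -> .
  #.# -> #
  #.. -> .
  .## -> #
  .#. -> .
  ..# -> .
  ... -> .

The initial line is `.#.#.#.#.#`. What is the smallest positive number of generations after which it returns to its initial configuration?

#.#.#.#.#.
.#.#.#.#.#

2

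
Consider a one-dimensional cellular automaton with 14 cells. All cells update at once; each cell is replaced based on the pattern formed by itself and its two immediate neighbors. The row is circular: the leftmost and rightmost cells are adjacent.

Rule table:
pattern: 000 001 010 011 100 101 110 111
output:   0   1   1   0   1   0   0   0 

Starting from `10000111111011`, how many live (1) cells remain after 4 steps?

01001000000000
11111100000000
00000010000001
10000111000011
count of 1: 6

6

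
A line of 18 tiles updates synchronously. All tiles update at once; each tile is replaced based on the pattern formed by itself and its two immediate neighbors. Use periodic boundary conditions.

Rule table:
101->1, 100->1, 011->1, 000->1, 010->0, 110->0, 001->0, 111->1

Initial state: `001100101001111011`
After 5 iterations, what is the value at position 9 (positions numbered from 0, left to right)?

101010010101110110
010101001011101101
101010100111011010
010101010110110101
101010101101101010
position 9 holds 1

1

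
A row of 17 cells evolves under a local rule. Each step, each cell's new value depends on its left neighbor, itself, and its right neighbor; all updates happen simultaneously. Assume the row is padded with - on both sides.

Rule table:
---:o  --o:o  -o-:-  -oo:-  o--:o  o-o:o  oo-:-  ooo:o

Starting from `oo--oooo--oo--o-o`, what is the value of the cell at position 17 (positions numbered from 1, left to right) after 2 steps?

--oo-oo-oo--oo-o-
oo--o--o--oo--o-o
position 17 holds o

o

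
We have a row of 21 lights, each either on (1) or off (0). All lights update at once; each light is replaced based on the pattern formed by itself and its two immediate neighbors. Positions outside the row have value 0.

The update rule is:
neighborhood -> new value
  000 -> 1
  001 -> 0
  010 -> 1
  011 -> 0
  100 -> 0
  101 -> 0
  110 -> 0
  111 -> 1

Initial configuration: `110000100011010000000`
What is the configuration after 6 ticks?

110000101011010100001

000110101000010111111
110000101011010011110
000110101000010001100
110000101011010100001
000110101000010101101
110000101011010100001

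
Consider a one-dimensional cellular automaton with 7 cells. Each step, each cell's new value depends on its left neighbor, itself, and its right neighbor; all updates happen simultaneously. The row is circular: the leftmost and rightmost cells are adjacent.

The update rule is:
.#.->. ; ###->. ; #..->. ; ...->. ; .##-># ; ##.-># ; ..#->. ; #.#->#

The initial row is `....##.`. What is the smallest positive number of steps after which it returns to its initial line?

step 1: ....##.

1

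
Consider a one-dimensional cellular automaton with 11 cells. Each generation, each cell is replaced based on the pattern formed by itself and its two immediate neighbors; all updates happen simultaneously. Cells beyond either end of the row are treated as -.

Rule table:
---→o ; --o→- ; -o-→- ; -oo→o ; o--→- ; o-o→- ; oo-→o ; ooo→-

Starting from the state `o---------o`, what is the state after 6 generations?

--ooooooo--
o-o-----o-o
----ooo----
ooo-o-o-ooo
o-o-----o-o  (repeats generation 2; period 3)
generation 6: ----ooo----

----ooo----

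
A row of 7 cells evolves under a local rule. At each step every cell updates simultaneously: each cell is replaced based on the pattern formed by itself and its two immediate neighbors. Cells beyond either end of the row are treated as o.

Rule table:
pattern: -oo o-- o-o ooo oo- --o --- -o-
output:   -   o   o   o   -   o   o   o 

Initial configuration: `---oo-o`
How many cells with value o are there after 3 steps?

ooo--o-
oo-oooo
o-o-ooo
count of o: 5

5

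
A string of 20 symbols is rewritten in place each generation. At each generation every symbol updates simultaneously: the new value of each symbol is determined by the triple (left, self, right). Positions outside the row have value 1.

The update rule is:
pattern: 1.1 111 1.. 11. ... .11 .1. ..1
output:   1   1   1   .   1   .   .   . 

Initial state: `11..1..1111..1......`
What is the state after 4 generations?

1.1..1..11.1..11111.
.1.1..1...1.1..111.1
1.1.1..11..1.1..1.1.
.1.1.1...1..1.1..1.1

.1.1.1...1..1.1..1.1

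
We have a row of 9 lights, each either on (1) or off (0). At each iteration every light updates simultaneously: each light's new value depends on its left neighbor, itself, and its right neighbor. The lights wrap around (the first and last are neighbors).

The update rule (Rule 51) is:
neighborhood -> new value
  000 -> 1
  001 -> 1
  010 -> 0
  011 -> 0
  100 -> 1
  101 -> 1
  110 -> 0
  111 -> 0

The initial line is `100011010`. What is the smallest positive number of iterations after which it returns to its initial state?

2

011100101
100011010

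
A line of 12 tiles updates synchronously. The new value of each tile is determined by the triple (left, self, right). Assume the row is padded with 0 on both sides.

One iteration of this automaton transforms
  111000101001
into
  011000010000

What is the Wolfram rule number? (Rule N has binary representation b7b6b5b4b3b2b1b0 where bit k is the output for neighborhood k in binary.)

224

position 1: 111 → 1  (bit 7 = 1)
position 2: 110 → 1  (bit 6 = 1)
position 7: 101 → 1  (bit 5 = 1)
position 3: 100 → 0  (bit 4 = 0)
position 0: 011 → 0  (bit 3 = 0)
position 6: 010 → 0  (bit 2 = 0)
position 5: 001 → 0  (bit 1 = 0)
position 4: 000 → 0  (bit 0 = 0)
bits b7..b0 = 11100000 = 224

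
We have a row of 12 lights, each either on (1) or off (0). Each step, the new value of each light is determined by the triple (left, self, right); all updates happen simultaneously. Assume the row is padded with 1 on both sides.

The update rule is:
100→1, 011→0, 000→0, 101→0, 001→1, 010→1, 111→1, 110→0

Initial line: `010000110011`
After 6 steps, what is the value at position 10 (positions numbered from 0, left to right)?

1

011001001101
000111110000
101011101001
001001001110
111111110100
111111100111
position 10 holds 1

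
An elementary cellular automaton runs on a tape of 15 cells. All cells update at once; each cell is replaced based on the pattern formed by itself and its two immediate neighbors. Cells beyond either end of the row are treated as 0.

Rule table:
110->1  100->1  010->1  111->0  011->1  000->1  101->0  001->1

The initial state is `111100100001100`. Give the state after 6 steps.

100111111111111
111100000000001
100111111111111  (repeats step 1; period 2)
step 6: 111100000000001

111100000000001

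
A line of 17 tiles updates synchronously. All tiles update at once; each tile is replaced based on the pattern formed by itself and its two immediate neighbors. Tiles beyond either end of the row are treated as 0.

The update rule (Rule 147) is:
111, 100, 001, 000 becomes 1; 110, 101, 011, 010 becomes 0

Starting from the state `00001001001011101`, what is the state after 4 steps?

01101111100011101

11110110110001000
01100000001110111
10011111110100010
01101111100011101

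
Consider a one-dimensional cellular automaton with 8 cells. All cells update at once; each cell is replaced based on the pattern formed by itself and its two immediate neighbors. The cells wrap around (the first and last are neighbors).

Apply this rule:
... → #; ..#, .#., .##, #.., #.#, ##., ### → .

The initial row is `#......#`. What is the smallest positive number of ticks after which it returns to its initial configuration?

tick 1: ..####..
tick 2: #......#

2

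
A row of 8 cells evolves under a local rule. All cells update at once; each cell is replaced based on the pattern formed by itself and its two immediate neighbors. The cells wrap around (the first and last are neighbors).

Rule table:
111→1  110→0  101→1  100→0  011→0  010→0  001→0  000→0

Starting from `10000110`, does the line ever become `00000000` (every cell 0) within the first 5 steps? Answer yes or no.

yes

step 1: 00000001
step 2: 00000000
all cells are 0 at step 2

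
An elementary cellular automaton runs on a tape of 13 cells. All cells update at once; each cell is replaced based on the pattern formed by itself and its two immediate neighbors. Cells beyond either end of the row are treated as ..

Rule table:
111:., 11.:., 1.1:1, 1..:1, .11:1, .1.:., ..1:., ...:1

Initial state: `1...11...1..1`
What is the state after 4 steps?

1..11.1.1.1.1

.11.1.11..1..
.1.1.11.1..11
..1.11.1.1.1.
1..11.1.1.1.1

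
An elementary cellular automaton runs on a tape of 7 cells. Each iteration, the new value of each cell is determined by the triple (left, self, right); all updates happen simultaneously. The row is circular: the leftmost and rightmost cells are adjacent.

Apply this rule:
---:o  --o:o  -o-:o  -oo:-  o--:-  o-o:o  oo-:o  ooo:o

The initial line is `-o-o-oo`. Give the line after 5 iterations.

oo-oooo

ooooo-o
oooooo-
-oooooo
o-ooooo
oo-oooo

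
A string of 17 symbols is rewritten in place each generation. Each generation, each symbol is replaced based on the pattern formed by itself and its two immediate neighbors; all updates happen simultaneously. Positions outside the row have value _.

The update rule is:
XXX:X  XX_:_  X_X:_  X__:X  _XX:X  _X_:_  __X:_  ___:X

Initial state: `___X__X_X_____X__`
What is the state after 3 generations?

XX__X____XXXX__XX
X_X__XXX_XXX_X_X_
___X_XX__XX_____X

___X_XX__XX_____X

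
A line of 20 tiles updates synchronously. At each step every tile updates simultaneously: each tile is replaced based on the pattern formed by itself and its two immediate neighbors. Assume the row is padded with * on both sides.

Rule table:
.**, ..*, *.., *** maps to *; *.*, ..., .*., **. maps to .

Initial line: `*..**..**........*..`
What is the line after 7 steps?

step 1: .***.***.*......*.**
step 2: .**..**...*....*..**
step 3: .*.***.*.*.*..*.****
step 4: ...**.......**..****
step 5: *.**.*.....**.******
step 6: ..*...*...**..******
step 7: **.*.*.*.**.********

**.*.*.*.**.********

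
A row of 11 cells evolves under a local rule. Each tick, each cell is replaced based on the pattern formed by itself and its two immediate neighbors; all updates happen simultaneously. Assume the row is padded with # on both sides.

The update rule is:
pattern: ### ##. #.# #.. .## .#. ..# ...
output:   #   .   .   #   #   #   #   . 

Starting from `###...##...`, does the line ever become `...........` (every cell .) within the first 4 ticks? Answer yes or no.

##.#.##.#.#
#..#.#..#.#
.###.####.#
.##..###..#
tick 4 is .##..###..#, still not uniform .

no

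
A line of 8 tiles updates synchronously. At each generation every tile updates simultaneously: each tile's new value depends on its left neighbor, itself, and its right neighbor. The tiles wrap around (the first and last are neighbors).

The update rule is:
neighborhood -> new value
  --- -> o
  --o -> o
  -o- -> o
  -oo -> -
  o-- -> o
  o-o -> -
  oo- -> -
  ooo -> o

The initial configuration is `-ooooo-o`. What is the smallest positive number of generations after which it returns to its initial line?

4

--ooo--o
oo-o-ooo
o--o--oo
-ooooo-o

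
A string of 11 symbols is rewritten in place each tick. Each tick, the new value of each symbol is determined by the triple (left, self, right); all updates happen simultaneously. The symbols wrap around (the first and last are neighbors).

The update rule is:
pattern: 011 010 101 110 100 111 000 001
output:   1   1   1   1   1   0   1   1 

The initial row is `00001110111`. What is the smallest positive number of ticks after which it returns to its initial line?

2

11111011101
00001110111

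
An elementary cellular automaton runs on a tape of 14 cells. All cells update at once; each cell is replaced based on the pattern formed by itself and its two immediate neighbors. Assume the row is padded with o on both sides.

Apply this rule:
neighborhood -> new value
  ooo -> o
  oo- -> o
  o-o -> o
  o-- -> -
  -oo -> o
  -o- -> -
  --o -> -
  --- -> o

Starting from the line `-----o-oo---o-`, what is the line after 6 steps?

oooo--oooooooo

-ooo--ooo-o--o
oooo--oooo---o
oooo--oooo-o-o
oooo--ooooo-oo
oooo--oooooooo
oooo--oooooooo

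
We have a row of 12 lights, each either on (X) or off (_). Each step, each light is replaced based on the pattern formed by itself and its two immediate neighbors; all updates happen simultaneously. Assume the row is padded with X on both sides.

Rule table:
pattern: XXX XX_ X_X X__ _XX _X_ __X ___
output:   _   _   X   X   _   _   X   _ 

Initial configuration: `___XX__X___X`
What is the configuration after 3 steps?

X_X__XX_X_X_

step 1: X_X__XX_X_X_
step 2: _X_XX__X_X_X
step 3: X_X__XX_X_X_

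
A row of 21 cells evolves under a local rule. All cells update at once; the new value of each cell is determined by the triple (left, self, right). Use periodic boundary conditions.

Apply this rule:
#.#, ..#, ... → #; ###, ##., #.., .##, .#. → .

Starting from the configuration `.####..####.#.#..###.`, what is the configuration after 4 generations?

#..####..##..#..#..##

#.....#....#.#..#....
..####..###.#..#..###
.#.....#...#..#..#...
#..####..##..#..#..##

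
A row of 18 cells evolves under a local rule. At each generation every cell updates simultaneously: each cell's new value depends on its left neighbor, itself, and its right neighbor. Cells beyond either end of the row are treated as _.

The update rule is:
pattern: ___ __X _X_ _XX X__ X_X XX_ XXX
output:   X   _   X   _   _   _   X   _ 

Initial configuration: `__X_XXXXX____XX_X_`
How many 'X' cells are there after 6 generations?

8

X_X_____X_XX__X_X_
X_X_XXX_X__X__X_X_
X_X___X_X__X__X_X_
X_X_X_X_X__X__X_X_
X_X_X_X_X__X__X_X_  (fixed point — unchanged through generation 6)
count of X: 8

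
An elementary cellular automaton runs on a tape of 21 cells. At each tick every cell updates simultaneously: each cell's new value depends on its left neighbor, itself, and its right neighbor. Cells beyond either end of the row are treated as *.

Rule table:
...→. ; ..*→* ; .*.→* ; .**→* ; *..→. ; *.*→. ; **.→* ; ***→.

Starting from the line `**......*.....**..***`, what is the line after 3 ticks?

.*.....**....***.**..
.*....***...**.*.**.*
.*...**.*..***.*.**.*

.*...**.*..***.*.**.*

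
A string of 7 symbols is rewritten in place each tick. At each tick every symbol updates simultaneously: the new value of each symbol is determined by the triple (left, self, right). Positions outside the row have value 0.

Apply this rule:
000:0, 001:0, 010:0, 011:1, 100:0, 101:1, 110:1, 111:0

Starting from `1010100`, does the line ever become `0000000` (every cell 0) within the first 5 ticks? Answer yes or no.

tick 1: 0101000
tick 2: 0010000
tick 3: 0000000
all cells are 0 at tick 3

yes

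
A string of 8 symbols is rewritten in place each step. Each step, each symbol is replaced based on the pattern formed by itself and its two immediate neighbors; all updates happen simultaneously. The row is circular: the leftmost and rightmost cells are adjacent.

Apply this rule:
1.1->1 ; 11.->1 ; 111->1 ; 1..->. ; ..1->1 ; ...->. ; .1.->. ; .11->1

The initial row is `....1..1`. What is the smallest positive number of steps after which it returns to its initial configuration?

...1..1.
..1..1..
.1..1...
1..1....
..1....1
.1....1.
1....1..
....1..1

8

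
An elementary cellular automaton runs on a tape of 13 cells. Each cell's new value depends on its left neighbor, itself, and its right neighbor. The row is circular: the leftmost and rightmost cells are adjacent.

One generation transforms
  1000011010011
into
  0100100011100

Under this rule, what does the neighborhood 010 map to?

1

At position 8 the neighborhood is 010; the next row has 1 there.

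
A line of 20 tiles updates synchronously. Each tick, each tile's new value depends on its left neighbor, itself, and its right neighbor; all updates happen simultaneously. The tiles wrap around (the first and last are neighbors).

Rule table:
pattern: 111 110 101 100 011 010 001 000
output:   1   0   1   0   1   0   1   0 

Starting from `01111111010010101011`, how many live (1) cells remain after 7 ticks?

11111110100101010110
11111101001010101101
11111010010101011011
11110100101010110111
11101001010101101111
11010010101011011111
10100101010110111111
count of 1: 13

13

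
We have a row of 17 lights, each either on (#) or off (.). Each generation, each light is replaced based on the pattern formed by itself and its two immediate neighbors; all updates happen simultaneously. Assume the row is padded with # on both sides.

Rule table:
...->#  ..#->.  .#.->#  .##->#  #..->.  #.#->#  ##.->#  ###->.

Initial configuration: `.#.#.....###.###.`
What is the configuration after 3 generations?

####.###.#.###.##
...###.#####.###.
.#.#.###...###.##

.#.#.###...###.##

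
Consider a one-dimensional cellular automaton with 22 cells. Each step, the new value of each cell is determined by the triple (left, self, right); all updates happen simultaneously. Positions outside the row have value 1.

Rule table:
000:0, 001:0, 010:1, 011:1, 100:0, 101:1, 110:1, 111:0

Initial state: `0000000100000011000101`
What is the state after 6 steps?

0000000100000011000100

step 1: 0000000100000011000111
step 2: 0000000100000011000100
step 3: 0000000100000011000100  (fixed point — unchanged through step 6)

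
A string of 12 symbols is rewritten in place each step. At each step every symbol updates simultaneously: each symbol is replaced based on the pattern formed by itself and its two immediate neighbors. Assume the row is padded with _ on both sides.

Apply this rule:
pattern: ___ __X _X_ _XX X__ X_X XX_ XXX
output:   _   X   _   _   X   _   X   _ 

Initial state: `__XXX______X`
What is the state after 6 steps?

X_X_X__X__XX

step 1: _X__XX____X_
step 2: X_XX_XX__X_X
step 3: ___X__XXX___
step 4: __X_XX__XX__
step 5: _X___XXX_XX_
step 6: X_X_X__X__XX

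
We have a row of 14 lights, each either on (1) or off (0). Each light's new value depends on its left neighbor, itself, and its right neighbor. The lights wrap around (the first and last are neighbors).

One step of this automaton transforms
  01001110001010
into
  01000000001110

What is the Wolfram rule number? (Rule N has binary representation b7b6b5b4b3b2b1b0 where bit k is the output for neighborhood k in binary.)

position 5: 111 → 0  (bit 7 = 0)
position 6: 110 → 0  (bit 6 = 0)
position 11: 101 → 1  (bit 5 = 1)
position 2: 100 → 0  (bit 4 = 0)
position 4: 011 → 0  (bit 3 = 0)
position 1: 010 → 1  (bit 2 = 1)
position 0: 001 → 0  (bit 1 = 0)
position 8: 000 → 0  (bit 0 = 0)
bits b7..b0 = 00100100 = 36

36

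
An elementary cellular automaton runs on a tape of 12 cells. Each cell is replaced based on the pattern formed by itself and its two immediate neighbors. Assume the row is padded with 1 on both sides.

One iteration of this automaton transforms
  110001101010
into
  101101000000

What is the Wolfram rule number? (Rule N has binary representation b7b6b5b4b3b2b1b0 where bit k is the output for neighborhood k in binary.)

153

position 0: 111 → 1  (bit 7 = 1)
position 1: 110 → 0  (bit 6 = 0)
position 7: 101 → 0  (bit 5 = 0)
position 2: 100 → 1  (bit 4 = 1)
position 5: 011 → 1  (bit 3 = 1)
position 8: 010 → 0  (bit 2 = 0)
position 4: 001 → 0  (bit 1 = 0)
position 3: 000 → 1  (bit 0 = 1)
bits b7..b0 = 10011001 = 153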